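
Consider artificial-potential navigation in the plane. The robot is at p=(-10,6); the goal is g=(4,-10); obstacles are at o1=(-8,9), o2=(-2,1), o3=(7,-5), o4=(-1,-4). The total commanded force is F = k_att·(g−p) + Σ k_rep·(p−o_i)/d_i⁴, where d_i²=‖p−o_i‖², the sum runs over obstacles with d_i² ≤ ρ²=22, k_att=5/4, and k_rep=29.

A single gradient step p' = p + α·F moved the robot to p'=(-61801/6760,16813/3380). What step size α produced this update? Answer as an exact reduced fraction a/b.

α = 1/20

F_att = 5/4·(g−p) = 5/4·(14,-16) = (17.5000,-20.0000)
o1: d²=13 ≤ ρ²=22; F_rep = 29·(-2,-3)/13² = (-0.3432,-0.5148)
o2: d²=89 > ρ²=22 → inactive
o3: d²=410 > ρ²=22 → inactive
o4: d²=181 > ρ²=22 → inactive
F = F_att + ΣF_rep = (17.1568,-20.5148)
Δp = p'−p = (0.8578,-1.0257); α = Δx/Fx = (5799/6760) / (5799/338) = 1/20
check: Δy/Fy = (-3467/3380) / (-3467/169) = 1/20 ✓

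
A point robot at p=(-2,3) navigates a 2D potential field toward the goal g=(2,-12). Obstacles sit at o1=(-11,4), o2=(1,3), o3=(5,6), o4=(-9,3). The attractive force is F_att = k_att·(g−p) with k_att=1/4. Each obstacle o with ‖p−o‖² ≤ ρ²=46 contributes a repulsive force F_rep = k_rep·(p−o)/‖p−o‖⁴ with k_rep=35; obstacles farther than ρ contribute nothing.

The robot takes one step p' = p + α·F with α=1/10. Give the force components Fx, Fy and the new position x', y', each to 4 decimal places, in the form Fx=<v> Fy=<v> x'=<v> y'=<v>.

Fx=-0.2963 Fy=-3.7500 x'=-2.0296 y'=2.6250

F_att = 1/4·(g−p) = 1/4·(4,-15) = (1.0000,-3.7500)
o1: d²=82 > ρ²=46 → inactive
o2: d²=9 ≤ ρ²=46; F_rep = 35·(-3,0)/9² = (-1.2963,0.0000)
o3: d²=58 > ρ²=46 → inactive
o4: d²=49 > ρ²=46 → inactive
F = F_att + ΣF_rep = (-0.2963,-3.7500)
p' = p + 1/10·F = (-2.0296,2.6250)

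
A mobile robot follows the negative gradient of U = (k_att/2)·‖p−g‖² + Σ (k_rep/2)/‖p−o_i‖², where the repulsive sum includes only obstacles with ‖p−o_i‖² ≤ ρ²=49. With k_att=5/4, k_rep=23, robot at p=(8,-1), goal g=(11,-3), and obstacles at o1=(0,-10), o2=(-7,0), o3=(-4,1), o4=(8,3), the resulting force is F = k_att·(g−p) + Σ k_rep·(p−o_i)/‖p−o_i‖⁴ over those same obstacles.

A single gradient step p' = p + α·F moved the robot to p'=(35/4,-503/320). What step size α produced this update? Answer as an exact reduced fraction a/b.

α = 1/5

F_att = 5/4·(g−p) = 5/4·(3,-2) = (3.7500,-2.5000)
o1: d²=145 > ρ²=49 → inactive
o2: d²=226 > ρ²=49 → inactive
o3: d²=148 > ρ²=49 → inactive
o4: d²=16 ≤ ρ²=49; F_rep = 23·(0,-4)/16² = (0.0000,-0.3594)
F = F_att + ΣF_rep = (3.7500,-2.8594)
Δp = p'−p = (0.7500,-0.5719); α = Δx/Fx = (3/4) / (15/4) = 1/5
check: Δy/Fy = (-183/320) / (-183/64) = 1/5 ✓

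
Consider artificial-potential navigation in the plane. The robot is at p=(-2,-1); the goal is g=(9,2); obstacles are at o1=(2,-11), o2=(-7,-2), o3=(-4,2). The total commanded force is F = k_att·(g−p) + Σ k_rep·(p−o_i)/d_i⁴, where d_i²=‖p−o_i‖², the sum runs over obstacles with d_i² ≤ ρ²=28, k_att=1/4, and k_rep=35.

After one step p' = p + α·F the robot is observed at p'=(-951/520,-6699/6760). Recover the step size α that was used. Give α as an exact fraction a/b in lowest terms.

α = 1/20

F_att = 1/4·(g−p) = 1/4·(11,3) = (2.7500,0.7500)
o1: d²=116 > ρ²=28 → inactive
o2: d²=26 ≤ ρ²=28; F_rep = 35·(5,1)/26² = (0.2589,0.0518)
o3: d²=13 ≤ ρ²=28; F_rep = 35·(2,-3)/13² = (0.4142,-0.6213)
F = F_att + ΣF_rep = (3.4231,0.1805)
Δp = p'−p = (0.1712,0.0090); α = Δx/Fx = (89/520) / (89/26) = 1/20
check: Δy/Fy = (61/6760) / (61/338) = 1/20 ✓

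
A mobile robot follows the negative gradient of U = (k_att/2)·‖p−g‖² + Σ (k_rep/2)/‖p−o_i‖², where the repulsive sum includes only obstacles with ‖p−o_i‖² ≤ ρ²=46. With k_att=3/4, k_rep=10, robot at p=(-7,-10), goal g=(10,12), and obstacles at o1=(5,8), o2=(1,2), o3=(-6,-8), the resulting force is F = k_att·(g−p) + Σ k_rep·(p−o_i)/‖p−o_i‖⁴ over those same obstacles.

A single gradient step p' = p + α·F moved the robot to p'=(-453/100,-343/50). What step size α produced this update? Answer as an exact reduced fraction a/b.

α = 1/5

F_att = 3/4·(g−p) = 3/4·(17,22) = (12.7500,16.5000)
o1: d²=468 > ρ²=46 → inactive
o2: d²=208 > ρ²=46 → inactive
o3: d²=5 ≤ ρ²=46; F_rep = 10·(-1,-2)/5² = (-0.4000,-0.8000)
F = F_att + ΣF_rep = (12.3500,15.7000)
Δp = p'−p = (2.4700,3.1400); α = Δx/Fx = (247/100) / (247/20) = 1/5
check: Δy/Fy = (157/50) / (157/10) = 1/5 ✓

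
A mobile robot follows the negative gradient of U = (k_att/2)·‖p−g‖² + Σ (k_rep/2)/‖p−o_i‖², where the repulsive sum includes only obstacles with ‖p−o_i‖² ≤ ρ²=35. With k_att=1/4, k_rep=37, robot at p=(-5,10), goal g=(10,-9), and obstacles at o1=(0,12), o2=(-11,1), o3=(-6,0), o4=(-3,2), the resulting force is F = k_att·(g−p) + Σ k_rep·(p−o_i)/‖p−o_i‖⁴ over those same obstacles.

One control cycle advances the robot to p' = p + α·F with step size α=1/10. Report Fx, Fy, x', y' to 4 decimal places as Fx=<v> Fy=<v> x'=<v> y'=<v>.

Fx=3.5300 Fy=-4.8380 x'=-4.6470 y'=9.5162

F_att = 1/4·(g−p) = 1/4·(15,-19) = (3.7500,-4.7500)
o1: d²=29 ≤ ρ²=35; F_rep = 37·(-5,-2)/29² = (-0.2200,-0.0880)
o2: d²=117 > ρ²=35 → inactive
o3: d²=101 > ρ²=35 → inactive
o4: d²=68 > ρ²=35 → inactive
F = F_att + ΣF_rep = (3.5300,-4.8380)
p' = p + 1/10·F = (-4.6470,9.5162)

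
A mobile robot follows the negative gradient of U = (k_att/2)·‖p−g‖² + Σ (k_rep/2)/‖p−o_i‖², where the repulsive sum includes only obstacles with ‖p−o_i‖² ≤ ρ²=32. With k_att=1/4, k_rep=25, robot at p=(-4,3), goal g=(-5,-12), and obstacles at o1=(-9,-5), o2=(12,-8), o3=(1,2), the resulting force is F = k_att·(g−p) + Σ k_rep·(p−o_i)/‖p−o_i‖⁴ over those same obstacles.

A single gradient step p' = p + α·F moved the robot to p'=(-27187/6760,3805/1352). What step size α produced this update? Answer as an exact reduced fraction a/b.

F_att = 1/4·(g−p) = 1/4·(-1,-15) = (-0.2500,-3.7500)
o1: d²=89 > ρ²=32 → inactive
o2: d²=377 > ρ²=32 → inactive
o3: d²=26 ≤ ρ²=32; F_rep = 25·(-5,1)/26² = (-0.1849,0.0370)
F = F_att + ΣF_rep = (-0.4349,-3.7130)
Δp = p'−p = (-0.0217,-0.1857); α = Δx/Fx = (-147/6760) / (-147/338) = 1/20
check: Δy/Fy = (-251/1352) / (-1255/338) = 1/20 ✓

α = 1/20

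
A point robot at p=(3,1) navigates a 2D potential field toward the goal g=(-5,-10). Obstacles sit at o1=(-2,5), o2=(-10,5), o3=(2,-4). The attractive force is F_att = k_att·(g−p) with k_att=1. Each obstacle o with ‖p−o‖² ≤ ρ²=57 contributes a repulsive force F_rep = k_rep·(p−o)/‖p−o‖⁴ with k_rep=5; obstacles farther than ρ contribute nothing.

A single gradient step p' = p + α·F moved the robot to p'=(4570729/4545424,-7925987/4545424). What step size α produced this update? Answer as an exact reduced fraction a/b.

α = 1/4

F_att = 1·(g−p) = 1·(-8,-11) = (-8.0000,-11.0000)
o1: d²=41 ≤ ρ²=57; F_rep = 5·(5,-4)/41² = (0.0149,-0.0119)
o2: d²=185 > ρ²=57 → inactive
o3: d²=26 ≤ ρ²=57; F_rep = 5·(1,5)/26² = (0.0074,0.0370)
F = F_att + ΣF_rep = (-7.9777,-10.9749)
Δp = p'−p = (-1.9944,-2.7437); α = Δx/Fx = (-9065543/4545424) / (-9065543/1136356) = 1/4
check: Δy/Fy = (-12471411/4545424) / (-12471411/1136356) = 1/4 ✓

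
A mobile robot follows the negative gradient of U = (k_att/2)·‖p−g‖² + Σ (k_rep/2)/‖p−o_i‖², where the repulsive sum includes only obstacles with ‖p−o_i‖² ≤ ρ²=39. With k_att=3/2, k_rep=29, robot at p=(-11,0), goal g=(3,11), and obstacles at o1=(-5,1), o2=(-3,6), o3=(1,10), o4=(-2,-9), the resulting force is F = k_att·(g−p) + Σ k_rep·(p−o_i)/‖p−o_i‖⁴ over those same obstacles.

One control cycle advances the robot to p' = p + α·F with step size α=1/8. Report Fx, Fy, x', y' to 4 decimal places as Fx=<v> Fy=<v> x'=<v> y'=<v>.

F_att = 3/2·(g−p) = 3/2·(14,11) = (21.0000,16.5000)
o1: d²=37 ≤ ρ²=39; F_rep = 29·(-6,-1)/37² = (-0.1271,-0.0212)
o2: d²=100 > ρ²=39 → inactive
o3: d²=244 > ρ²=39 → inactive
o4: d²=162 > ρ²=39 → inactive
F = F_att + ΣF_rep = (20.8729,16.4788)
p' = p + 1/8·F = (-8.3909,2.0599)

Fx=20.8729 Fy=16.4788 x'=-8.3909 y'=2.0599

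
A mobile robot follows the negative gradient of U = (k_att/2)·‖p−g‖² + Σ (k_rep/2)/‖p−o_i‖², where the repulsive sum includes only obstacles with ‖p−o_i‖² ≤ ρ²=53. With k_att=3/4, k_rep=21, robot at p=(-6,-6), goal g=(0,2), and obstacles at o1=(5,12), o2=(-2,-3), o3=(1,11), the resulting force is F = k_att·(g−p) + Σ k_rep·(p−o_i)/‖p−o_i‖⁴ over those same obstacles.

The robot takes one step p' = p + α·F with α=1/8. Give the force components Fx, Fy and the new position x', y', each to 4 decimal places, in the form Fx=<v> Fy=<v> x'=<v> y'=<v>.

Fx=4.3656 Fy=5.8992 x'=-5.4543 y'=-5.2626

F_att = 3/4·(g−p) = 3/4·(6,8) = (4.5000,6.0000)
o1: d²=445 > ρ²=53 → inactive
o2: d²=25 ≤ ρ²=53; F_rep = 21·(-4,-3)/25² = (-0.1344,-0.1008)
o3: d²=338 > ρ²=53 → inactive
F = F_att + ΣF_rep = (4.3656,5.8992)
p' = p + 1/8·F = (-5.4543,-5.2626)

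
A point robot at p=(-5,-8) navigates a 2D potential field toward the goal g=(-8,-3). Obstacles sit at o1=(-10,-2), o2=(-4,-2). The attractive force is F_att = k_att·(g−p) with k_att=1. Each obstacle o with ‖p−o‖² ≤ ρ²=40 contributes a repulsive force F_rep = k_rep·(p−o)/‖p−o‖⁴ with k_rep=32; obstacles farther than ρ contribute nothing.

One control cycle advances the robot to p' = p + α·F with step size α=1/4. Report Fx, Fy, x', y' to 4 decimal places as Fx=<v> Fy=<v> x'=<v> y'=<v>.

F_att = 1·(g−p) = 1·(-3,5) = (-3.0000,5.0000)
o1: d²=61 > ρ²=40 → inactive
o2: d²=37 ≤ ρ²=40; F_rep = 32·(-1,-6)/37² = (-0.0234,-0.1402)
F = F_att + ΣF_rep = (-3.0234,4.8598)
p' = p + 1/4·F = (-5.7558,-6.7851)

Fx=-3.0234 Fy=4.8598 x'=-5.7558 y'=-6.7851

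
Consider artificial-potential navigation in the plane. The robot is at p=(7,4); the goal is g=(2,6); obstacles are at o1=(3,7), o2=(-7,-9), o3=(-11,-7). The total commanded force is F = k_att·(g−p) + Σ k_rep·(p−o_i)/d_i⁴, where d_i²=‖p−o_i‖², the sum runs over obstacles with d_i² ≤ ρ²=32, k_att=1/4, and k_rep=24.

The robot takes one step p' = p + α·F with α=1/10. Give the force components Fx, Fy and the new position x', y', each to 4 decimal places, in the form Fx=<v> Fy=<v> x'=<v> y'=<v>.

F_att = 1/4·(g−p) = 1/4·(-5,2) = (-1.2500,0.5000)
o1: d²=25 ≤ ρ²=32; F_rep = 24·(4,-3)/25² = (0.1536,-0.1152)
o2: d²=365 > ρ²=32 → inactive
o3: d²=445 > ρ²=32 → inactive
F = F_att + ΣF_rep = (-1.0964,0.3848)
p' = p + 1/10·F = (6.8904,4.0385)

Fx=-1.0964 Fy=0.3848 x'=6.8904 y'=4.0385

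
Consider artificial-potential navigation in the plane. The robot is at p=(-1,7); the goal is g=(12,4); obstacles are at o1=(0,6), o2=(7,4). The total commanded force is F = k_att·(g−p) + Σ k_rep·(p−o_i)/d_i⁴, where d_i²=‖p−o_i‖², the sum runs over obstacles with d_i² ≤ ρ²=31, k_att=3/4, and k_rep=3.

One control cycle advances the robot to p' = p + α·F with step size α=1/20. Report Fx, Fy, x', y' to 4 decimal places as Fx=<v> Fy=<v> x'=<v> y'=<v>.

Fx=9.0000 Fy=-1.5000 x'=-0.5500 y'=6.9250

F_att = 3/4·(g−p) = 3/4·(13,-3) = (9.7500,-2.2500)
o1: d²=2 ≤ ρ²=31; F_rep = 3·(-1,1)/2² = (-0.7500,0.7500)
o2: d²=73 > ρ²=31 → inactive
F = F_att + ΣF_rep = (9.0000,-1.5000)
p' = p + 1/20·F = (-0.5500,6.9250)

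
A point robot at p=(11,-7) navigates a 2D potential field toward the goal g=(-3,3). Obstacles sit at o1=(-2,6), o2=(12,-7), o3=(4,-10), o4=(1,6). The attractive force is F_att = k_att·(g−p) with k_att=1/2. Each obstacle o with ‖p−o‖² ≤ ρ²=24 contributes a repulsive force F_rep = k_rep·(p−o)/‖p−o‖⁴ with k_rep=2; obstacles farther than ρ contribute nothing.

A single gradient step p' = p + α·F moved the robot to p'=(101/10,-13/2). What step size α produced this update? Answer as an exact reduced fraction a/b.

α = 1/10

F_att = 1/2·(g−p) = 1/2·(-14,10) = (-7.0000,5.0000)
o1: d²=338 > ρ²=24 → inactive
o2: d²=1 ≤ ρ²=24; F_rep = 2·(-1,0)/1² = (-2.0000,0.0000)
o3: d²=58 > ρ²=24 → inactive
o4: d²=269 > ρ²=24 → inactive
F = F_att + ΣF_rep = (-9.0000,5.0000)
Δp = p'−p = (-0.9000,0.5000); α = Δx/Fx = (-9/10) / (-9) = 1/10
check: Δy/Fy = (1/2) / (5) = 1/10 ✓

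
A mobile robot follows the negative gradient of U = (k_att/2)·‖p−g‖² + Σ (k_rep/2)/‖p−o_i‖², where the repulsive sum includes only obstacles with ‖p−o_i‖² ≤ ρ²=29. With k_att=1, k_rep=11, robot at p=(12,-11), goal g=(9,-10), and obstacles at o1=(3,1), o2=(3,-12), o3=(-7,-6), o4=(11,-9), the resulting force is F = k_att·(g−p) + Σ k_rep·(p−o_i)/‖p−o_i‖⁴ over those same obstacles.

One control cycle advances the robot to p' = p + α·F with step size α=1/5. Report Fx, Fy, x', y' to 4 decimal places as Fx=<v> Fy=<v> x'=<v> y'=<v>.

Fx=-2.5600 Fy=0.1200 x'=11.4880 y'=-10.9760

F_att = 1·(g−p) = 1·(-3,1) = (-3.0000,1.0000)
o1: d²=225 > ρ²=29 → inactive
o2: d²=82 > ρ²=29 → inactive
o3: d²=386 > ρ²=29 → inactive
o4: d²=5 ≤ ρ²=29; F_rep = 11·(1,-2)/5² = (0.4400,-0.8800)
F = F_att + ΣF_rep = (-2.5600,0.1200)
p' = p + 1/5·F = (11.4880,-10.9760)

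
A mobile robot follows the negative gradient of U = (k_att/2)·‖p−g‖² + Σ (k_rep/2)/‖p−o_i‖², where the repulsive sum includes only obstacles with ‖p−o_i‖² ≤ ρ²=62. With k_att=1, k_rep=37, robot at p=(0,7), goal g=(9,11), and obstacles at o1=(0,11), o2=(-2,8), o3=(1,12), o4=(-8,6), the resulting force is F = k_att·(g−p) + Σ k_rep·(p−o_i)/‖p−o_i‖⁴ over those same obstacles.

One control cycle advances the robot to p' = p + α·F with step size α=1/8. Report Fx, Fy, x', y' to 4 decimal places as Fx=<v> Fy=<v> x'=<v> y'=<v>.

Fx=11.9053 Fy=1.6682 x'=1.4882 y'=7.2085

F_att = 1·(g−p) = 1·(9,4) = (9.0000,4.0000)
o1: d²=16 ≤ ρ²=62; F_rep = 37·(0,-4)/16² = (0.0000,-0.5781)
o2: d²=5 ≤ ρ²=62; F_rep = 37·(2,-1)/5² = (2.9600,-1.4800)
o3: d²=26 ≤ ρ²=62; F_rep = 37·(-1,-5)/26² = (-0.0547,-0.2737)
o4: d²=65 > ρ²=62 → inactive
F = F_att + ΣF_rep = (11.9053,1.6682)
p' = p + 1/8·F = (1.4882,7.2085)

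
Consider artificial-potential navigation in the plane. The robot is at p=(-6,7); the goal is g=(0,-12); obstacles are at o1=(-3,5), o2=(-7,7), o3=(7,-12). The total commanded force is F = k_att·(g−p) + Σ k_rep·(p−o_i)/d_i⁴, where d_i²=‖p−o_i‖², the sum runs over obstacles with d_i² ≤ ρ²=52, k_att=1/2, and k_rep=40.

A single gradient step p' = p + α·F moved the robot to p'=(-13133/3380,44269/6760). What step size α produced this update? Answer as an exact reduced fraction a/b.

α = 1/20

F_att = 1/2·(g−p) = 1/2·(6,-19) = (3.0000,-9.5000)
o1: d²=13 ≤ ρ²=52; F_rep = 40·(-3,2)/13² = (-0.7101,0.4734)
o2: d²=1 ≤ ρ²=52; F_rep = 40·(1,0)/1² = (40.0000,0.0000)
o3: d²=530 > ρ²=52 → inactive
F = F_att + ΣF_rep = (42.2899,-9.0266)
Δp = p'−p = (2.1145,-0.4513); α = Δx/Fx = (7147/3380) / (7147/169) = 1/20
check: Δy/Fy = (-3051/6760) / (-3051/338) = 1/20 ✓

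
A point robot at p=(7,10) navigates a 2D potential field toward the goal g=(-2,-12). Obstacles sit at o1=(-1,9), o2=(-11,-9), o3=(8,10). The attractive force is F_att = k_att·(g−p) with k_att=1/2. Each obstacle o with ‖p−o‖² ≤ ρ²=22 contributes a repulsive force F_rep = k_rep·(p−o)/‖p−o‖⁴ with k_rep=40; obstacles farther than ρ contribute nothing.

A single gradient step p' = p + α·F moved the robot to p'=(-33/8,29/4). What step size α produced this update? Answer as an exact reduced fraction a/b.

F_att = 1/2·(g−p) = 1/2·(-9,-22) = (-4.5000,-11.0000)
o1: d²=65 > ρ²=22 → inactive
o2: d²=685 > ρ²=22 → inactive
o3: d²=1 ≤ ρ²=22; F_rep = 40·(-1,0)/1² = (-40.0000,0.0000)
F = F_att + ΣF_rep = (-44.5000,-11.0000)
Δp = p'−p = (-11.1250,-2.7500); α = Δx/Fx = (-89/8) / (-89/2) = 1/4
check: Δy/Fy = (-11/4) / (-11) = 1/4 ✓

α = 1/4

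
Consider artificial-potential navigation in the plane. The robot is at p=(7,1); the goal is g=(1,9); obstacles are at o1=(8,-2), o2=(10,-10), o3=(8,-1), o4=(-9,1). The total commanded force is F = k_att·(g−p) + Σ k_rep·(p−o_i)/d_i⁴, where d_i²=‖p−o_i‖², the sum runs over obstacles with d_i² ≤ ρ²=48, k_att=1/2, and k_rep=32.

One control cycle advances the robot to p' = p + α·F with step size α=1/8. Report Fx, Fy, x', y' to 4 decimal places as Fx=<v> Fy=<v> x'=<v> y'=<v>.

Fx=-4.6000 Fy=7.5200 x'=6.4250 y'=1.9400

F_att = 1/2·(g−p) = 1/2·(-6,8) = (-3.0000,4.0000)
o1: d²=10 ≤ ρ²=48; F_rep = 32·(-1,3)/10² = (-0.3200,0.9600)
o2: d²=130 > ρ²=48 → inactive
o3: d²=5 ≤ ρ²=48; F_rep = 32·(-1,2)/5² = (-1.2800,2.5600)
o4: d²=256 > ρ²=48 → inactive
F = F_att + ΣF_rep = (-4.6000,7.5200)
p' = p + 1/8·F = (6.4250,1.9400)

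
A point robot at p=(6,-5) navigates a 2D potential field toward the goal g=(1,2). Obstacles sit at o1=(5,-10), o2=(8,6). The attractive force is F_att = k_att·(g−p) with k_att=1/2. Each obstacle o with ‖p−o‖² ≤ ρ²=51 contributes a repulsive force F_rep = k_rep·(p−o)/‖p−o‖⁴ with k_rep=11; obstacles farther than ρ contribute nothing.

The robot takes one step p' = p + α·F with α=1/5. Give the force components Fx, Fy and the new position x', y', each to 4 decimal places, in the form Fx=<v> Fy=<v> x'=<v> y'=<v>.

F_att = 1/2·(g−p) = 1/2·(-5,7) = (-2.5000,3.5000)
o1: d²=26 ≤ ρ²=51; F_rep = 11·(1,5)/26² = (0.0163,0.0814)
o2: d²=125 > ρ²=51 → inactive
F = F_att + ΣF_rep = (-2.4837,3.5814)
p' = p + 1/5·F = (5.5033,-4.2837)

Fx=-2.4837 Fy=3.5814 x'=5.5033 y'=-4.2837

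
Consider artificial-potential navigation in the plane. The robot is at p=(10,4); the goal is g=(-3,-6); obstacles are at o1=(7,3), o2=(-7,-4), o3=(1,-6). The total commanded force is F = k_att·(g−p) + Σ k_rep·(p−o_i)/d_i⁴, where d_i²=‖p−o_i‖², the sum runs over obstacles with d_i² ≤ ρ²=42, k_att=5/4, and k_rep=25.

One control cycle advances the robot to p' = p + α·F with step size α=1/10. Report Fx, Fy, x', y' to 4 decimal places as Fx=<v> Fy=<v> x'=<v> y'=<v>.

Fx=-15.5000 Fy=-12.2500 x'=8.4500 y'=2.7750

F_att = 5/4·(g−p) = 5/4·(-13,-10) = (-16.2500,-12.5000)
o1: d²=10 ≤ ρ²=42; F_rep = 25·(3,1)/10² = (0.7500,0.2500)
o2: d²=353 > ρ²=42 → inactive
o3: d²=181 > ρ²=42 → inactive
F = F_att + ΣF_rep = (-15.5000,-12.2500)
p' = p + 1/10·F = (8.4500,2.7750)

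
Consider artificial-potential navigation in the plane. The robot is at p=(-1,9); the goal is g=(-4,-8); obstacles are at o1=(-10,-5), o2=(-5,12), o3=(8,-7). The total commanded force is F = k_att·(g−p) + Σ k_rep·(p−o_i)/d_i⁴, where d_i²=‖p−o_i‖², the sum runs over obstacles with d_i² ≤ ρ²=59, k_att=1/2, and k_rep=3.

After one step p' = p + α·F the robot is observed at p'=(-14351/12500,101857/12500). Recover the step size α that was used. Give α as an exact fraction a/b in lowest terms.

α = 1/10

F_att = 1/2·(g−p) = 1/2·(-3,-17) = (-1.5000,-8.5000)
o1: d²=277 > ρ²=59 → inactive
o2: d²=25 ≤ ρ²=59; F_rep = 3·(4,-3)/25² = (0.0192,-0.0144)
o3: d²=337 > ρ²=59 → inactive
F = F_att + ΣF_rep = (-1.4808,-8.5144)
Δp = p'−p = (-0.1481,-0.8514); α = Δx/Fx = (-1851/12500) / (-1851/1250) = 1/10
check: Δy/Fy = (-10643/12500) / (-10643/1250) = 1/10 ✓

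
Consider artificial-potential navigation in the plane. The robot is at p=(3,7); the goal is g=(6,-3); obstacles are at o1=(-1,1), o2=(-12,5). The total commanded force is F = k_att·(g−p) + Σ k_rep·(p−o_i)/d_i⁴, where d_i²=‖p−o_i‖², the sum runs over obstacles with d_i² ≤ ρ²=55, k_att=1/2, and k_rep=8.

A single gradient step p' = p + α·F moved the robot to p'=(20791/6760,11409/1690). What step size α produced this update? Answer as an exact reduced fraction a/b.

α = 1/20

F_att = 1/2·(g−p) = 1/2·(3,-10) = (1.5000,-5.0000)
o1: d²=52 ≤ ρ²=55; F_rep = 8·(4,6)/52² = (0.0118,0.0178)
o2: d²=229 > ρ²=55 → inactive
F = F_att + ΣF_rep = (1.5118,-4.9822)
Δp = p'−p = (0.0756,-0.2491); α = Δx/Fx = (511/6760) / (511/338) = 1/20
check: Δy/Fy = (-421/1690) / (-842/169) = 1/20 ✓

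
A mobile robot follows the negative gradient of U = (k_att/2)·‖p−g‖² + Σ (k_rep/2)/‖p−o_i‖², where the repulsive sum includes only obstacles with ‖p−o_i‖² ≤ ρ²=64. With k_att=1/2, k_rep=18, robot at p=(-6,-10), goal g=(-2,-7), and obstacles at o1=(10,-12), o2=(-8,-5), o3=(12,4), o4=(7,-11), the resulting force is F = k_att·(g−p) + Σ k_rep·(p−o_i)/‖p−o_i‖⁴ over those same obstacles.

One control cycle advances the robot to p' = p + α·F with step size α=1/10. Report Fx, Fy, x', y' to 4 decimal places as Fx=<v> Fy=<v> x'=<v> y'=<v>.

Fx=2.0428 Fy=1.3930 x'=-5.7957 y'=-9.8607

F_att = 1/2·(g−p) = 1/2·(4,3) = (2.0000,1.5000)
o1: d²=260 > ρ²=64 → inactive
o2: d²=29 ≤ ρ²=64; F_rep = 18·(2,-5)/29² = (0.0428,-0.1070)
o3: d²=520 > ρ²=64 → inactive
o4: d²=170 > ρ²=64 → inactive
F = F_att + ΣF_rep = (2.0428,1.3930)
p' = p + 1/10·F = (-5.7957,-9.8607)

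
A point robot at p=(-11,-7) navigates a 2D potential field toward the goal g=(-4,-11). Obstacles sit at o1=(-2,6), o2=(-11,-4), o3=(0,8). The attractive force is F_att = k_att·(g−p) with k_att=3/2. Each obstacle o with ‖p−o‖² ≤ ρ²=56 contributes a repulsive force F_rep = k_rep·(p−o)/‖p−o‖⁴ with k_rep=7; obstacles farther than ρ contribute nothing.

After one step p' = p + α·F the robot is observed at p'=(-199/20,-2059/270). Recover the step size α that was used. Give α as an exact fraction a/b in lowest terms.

α = 1/10

F_att = 3/2·(g−p) = 3/2·(7,-4) = (10.5000,-6.0000)
o1: d²=250 > ρ²=56 → inactive
o2: d²=9 ≤ ρ²=56; F_rep = 7·(0,-3)/9² = (0.0000,-0.2593)
o3: d²=346 > ρ²=56 → inactive
F = F_att + ΣF_rep = (10.5000,-6.2593)
Δp = p'−p = (1.0500,-0.6259); α = Δx/Fx = (21/20) / (21/2) = 1/10
check: Δy/Fy = (-169/270) / (-169/27) = 1/10 ✓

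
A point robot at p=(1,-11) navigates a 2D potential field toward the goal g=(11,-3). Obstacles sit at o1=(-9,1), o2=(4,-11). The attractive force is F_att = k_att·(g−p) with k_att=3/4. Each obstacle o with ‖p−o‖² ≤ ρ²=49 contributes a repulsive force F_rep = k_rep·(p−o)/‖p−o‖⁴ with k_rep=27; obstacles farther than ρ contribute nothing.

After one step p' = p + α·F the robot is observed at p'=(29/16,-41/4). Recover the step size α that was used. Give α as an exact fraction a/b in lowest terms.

α = 1/8

F_att = 3/4·(g−p) = 3/4·(10,8) = (7.5000,6.0000)
o1: d²=244 > ρ²=49 → inactive
o2: d²=9 ≤ ρ²=49; F_rep = 27·(-3,0)/9² = (-1.0000,0.0000)
F = F_att + ΣF_rep = (6.5000,6.0000)
Δp = p'−p = (0.8125,0.7500); α = Δx/Fx = (13/16) / (13/2) = 1/8
check: Δy/Fy = (3/4) / (6) = 1/8 ✓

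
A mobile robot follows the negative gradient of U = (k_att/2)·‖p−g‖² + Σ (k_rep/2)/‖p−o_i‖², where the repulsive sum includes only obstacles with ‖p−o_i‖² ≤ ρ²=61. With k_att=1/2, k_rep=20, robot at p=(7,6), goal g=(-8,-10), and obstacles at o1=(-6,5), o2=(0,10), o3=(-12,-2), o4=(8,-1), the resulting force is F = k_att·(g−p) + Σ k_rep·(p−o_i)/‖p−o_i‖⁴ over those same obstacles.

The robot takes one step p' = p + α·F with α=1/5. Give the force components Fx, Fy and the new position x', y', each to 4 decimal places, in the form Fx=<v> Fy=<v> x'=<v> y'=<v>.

Fx=-7.5080 Fy=-7.9440 x'=5.4984 y'=4.4112

F_att = 1/2·(g−p) = 1/2·(-15,-16) = (-7.5000,-8.0000)
o1: d²=170 > ρ²=61 → inactive
o2: d²=65 > ρ²=61 → inactive
o3: d²=425 > ρ²=61 → inactive
o4: d²=50 ≤ ρ²=61; F_rep = 20·(-1,7)/50² = (-0.0080,0.0560)
F = F_att + ΣF_rep = (-7.5080,-7.9440)
p' = p + 1/5·F = (5.4984,4.4112)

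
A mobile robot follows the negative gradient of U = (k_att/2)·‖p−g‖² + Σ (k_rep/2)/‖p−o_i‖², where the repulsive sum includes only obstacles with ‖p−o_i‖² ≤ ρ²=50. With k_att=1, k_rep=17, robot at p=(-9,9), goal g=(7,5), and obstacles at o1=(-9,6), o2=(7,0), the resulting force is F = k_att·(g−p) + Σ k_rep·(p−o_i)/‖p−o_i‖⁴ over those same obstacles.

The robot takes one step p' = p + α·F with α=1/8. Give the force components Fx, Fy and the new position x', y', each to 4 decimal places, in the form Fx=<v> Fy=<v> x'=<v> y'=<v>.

Fx=16.0000 Fy=-3.3704 x'=-7.0000 y'=8.5787

F_att = 1·(g−p) = 1·(16,-4) = (16.0000,-4.0000)
o1: d²=9 ≤ ρ²=50; F_rep = 17·(0,3)/9² = (0.0000,0.6296)
o2: d²=337 > ρ²=50 → inactive
F = F_att + ΣF_rep = (16.0000,-3.3704)
p' = p + 1/8·F = (-7.0000,8.5787)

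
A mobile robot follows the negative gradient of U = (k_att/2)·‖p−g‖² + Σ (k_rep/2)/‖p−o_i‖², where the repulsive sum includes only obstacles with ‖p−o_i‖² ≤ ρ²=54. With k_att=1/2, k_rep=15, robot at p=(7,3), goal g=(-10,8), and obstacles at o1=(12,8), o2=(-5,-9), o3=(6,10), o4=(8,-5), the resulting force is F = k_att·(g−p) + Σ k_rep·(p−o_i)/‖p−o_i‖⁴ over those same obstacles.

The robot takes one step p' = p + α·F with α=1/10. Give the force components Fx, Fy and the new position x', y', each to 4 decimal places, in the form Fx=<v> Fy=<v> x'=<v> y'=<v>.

F_att = 1/2·(g−p) = 1/2·(-17,5) = (-8.5000,2.5000)
o1: d²=50 ≤ ρ²=54; F_rep = 15·(-5,-5)/50² = (-0.0300,-0.0300)
o2: d²=288 > ρ²=54 → inactive
o3: d²=50 ≤ ρ²=54; F_rep = 15·(1,-7)/50² = (0.0060,-0.0420)
o4: d²=65 > ρ²=54 → inactive
F = F_att + ΣF_rep = (-8.5240,2.4280)
p' = p + 1/10·F = (6.1476,3.2428)

Fx=-8.5240 Fy=2.4280 x'=6.1476 y'=3.2428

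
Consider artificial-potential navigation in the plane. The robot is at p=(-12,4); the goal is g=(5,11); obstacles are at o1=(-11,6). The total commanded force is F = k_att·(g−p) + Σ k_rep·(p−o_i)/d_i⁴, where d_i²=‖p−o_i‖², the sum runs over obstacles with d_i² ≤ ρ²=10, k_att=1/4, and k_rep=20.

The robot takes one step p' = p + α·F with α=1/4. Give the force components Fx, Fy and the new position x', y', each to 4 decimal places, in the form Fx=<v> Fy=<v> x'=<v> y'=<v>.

Fx=3.4500 Fy=0.1500 x'=-11.1375 y'=4.0375

F_att = 1/4·(g−p) = 1/4·(17,7) = (4.2500,1.7500)
o1: d²=5 ≤ ρ²=10; F_rep = 20·(-1,-2)/5² = (-0.8000,-1.6000)
F = F_att + ΣF_rep = (3.4500,0.1500)
p' = p + 1/4·F = (-11.1375,4.0375)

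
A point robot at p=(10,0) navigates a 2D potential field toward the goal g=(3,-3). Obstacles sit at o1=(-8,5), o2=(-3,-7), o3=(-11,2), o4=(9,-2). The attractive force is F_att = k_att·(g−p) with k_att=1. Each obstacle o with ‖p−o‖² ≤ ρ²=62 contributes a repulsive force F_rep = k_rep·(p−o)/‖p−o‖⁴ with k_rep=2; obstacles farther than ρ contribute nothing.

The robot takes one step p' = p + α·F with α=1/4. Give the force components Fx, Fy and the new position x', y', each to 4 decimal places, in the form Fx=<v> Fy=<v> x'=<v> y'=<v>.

F_att = 1·(g−p) = 1·(-7,-3) = (-7.0000,-3.0000)
o1: d²=349 > ρ²=62 → inactive
o2: d²=218 > ρ²=62 → inactive
o3: d²=445 > ρ²=62 → inactive
o4: d²=5 ≤ ρ²=62; F_rep = 2·(1,2)/5² = (0.0800,0.1600)
F = F_att + ΣF_rep = (-6.9200,-2.8400)
p' = p + 1/4·F = (8.2700,-0.7100)

Fx=-6.9200 Fy=-2.8400 x'=8.2700 y'=-0.7100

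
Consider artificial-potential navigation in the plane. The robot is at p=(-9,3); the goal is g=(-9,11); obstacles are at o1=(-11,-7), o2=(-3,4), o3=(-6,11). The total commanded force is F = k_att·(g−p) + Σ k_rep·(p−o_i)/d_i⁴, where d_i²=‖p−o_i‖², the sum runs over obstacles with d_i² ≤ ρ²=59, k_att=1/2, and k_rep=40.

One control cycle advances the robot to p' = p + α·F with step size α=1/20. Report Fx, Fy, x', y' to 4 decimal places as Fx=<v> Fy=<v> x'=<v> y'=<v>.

Fx=-0.1753 Fy=3.9708 x'=-9.0088 y'=3.1985

F_att = 1/2·(g−p) = 1/2·(0,8) = (0.0000,4.0000)
o1: d²=104 > ρ²=59 → inactive
o2: d²=37 ≤ ρ²=59; F_rep = 40·(-6,-1)/37² = (-0.1753,-0.0292)
o3: d²=73 > ρ²=59 → inactive
F = F_att + ΣF_rep = (-0.1753,3.9708)
p' = p + 1/20·F = (-9.0088,3.1985)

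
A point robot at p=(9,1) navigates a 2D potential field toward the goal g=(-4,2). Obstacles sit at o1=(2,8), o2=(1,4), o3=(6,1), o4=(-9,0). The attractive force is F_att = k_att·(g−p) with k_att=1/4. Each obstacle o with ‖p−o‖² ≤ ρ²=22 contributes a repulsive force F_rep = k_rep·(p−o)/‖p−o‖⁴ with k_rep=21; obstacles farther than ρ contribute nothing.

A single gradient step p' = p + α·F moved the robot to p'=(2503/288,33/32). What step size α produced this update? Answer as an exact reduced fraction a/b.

F_att = 1/4·(g−p) = 1/4·(-13,1) = (-3.2500,0.2500)
o1: d²=98 > ρ²=22 → inactive
o2: d²=73 > ρ²=22 → inactive
o3: d²=9 ≤ ρ²=22; F_rep = 21·(3,0)/9² = (0.7778,0.0000)
o4: d²=325 > ρ²=22 → inactive
F = F_att + ΣF_rep = (-2.4722,0.2500)
Δp = p'−p = (-0.3090,0.0312); α = Δx/Fx = (-89/288) / (-89/36) = 1/8
check: Δy/Fy = (1/32) / (1/4) = 1/8 ✓

α = 1/8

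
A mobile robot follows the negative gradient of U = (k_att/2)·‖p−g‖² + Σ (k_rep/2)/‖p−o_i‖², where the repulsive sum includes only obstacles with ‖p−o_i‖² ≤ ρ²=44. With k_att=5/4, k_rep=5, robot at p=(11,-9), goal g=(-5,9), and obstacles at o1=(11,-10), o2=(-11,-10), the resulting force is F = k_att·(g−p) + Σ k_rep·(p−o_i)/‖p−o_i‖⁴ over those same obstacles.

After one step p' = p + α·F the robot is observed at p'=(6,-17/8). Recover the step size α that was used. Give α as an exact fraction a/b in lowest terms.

F_att = 5/4·(g−p) = 5/4·(-16,18) = (-20.0000,22.5000)
o1: d²=1 ≤ ρ²=44; F_rep = 5·(0,1)/1² = (0.0000,5.0000)
o2: d²=485 > ρ²=44 → inactive
F = F_att + ΣF_rep = (-20.0000,27.5000)
Δp = p'−p = (-5.0000,6.8750); α = Δx/Fx = (-5) / (-20) = 1/4
check: Δy/Fy = (55/8) / (55/2) = 1/4 ✓

α = 1/4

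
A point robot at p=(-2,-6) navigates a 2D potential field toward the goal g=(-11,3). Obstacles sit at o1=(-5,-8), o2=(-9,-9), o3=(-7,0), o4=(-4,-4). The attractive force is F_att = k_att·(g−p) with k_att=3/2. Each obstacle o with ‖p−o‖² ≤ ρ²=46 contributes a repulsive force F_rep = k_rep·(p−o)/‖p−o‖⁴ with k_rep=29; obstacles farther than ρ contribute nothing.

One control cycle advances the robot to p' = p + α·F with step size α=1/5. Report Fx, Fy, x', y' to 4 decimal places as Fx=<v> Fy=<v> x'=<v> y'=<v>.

F_att = 3/2·(g−p) = 3/2·(-9,9) = (-13.5000,13.5000)
o1: d²=13 ≤ ρ²=46; F_rep = 29·(3,2)/13² = (0.5148,0.3432)
o2: d²=58 > ρ²=46 → inactive
o3: d²=61 > ρ²=46 → inactive
o4: d²=8 ≤ ρ²=46; F_rep = 29·(2,-2)/8² = (0.9062,-0.9062)
F = F_att + ΣF_rep = (-12.0790,12.9369)
p' = p + 1/5·F = (-4.4158,-3.4126)

Fx=-12.0790 Fy=12.9369 x'=-4.4158 y'=-3.4126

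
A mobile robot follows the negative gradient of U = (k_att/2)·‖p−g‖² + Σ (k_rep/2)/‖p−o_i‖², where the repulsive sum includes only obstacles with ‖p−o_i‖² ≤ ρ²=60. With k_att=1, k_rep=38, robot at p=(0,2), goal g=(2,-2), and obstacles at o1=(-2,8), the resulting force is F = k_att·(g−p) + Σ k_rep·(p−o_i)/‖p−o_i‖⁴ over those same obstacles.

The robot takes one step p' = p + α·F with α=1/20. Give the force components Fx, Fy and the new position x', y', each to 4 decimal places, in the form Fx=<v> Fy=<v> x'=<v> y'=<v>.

Fx=2.0475 Fy=-4.1425 x'=0.1024 y'=1.7929

F_att = 1·(g−p) = 1·(2,-4) = (2.0000,-4.0000)
o1: d²=40 ≤ ρ²=60; F_rep = 38·(2,-6)/40² = (0.0475,-0.1425)
F = F_att + ΣF_rep = (2.0475,-4.1425)
p' = p + 1/20·F = (0.1024,1.7929)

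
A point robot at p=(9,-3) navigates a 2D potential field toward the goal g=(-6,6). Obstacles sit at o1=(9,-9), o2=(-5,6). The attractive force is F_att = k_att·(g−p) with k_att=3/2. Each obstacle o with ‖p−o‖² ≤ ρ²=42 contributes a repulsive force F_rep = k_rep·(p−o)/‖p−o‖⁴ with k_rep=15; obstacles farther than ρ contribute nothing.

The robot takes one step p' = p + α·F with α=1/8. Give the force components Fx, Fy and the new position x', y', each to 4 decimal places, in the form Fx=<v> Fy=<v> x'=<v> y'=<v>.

Fx=-22.5000 Fy=13.5694 x'=6.1875 y'=-1.3038

F_att = 3/2·(g−p) = 3/2·(-15,9) = (-22.5000,13.5000)
o1: d²=36 ≤ ρ²=42; F_rep = 15·(0,6)/36² = (0.0000,0.0694)
o2: d²=277 > ρ²=42 → inactive
F = F_att + ΣF_rep = (-22.5000,13.5694)
p' = p + 1/8·F = (6.1875,-1.3038)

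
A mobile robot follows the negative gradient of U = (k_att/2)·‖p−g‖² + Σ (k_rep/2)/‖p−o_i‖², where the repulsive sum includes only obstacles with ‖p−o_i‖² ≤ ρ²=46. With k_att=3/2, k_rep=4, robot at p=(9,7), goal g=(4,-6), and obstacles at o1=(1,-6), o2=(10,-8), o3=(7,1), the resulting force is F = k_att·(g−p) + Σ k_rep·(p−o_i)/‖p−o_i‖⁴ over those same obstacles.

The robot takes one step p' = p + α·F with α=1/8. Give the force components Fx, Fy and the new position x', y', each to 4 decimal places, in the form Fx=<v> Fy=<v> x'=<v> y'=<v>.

F_att = 3/2·(g−p) = 3/2·(-5,-13) = (-7.5000,-19.5000)
o1: d²=233 > ρ²=46 → inactive
o2: d²=226 > ρ²=46 → inactive
o3: d²=40 ≤ ρ²=46; F_rep = 4·(2,6)/40² = (0.0050,0.0150)
F = F_att + ΣF_rep = (-7.4950,-19.4850)
p' = p + 1/8·F = (8.0631,4.5644)

Fx=-7.4950 Fy=-19.4850 x'=8.0631 y'=4.5644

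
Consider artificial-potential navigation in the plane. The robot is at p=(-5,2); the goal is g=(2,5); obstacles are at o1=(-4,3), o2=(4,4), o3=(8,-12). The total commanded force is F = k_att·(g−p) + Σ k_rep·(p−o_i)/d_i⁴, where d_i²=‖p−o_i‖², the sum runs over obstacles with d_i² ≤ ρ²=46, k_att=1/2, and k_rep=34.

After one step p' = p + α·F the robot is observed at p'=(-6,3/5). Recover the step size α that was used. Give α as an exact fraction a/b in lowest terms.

α = 1/5

F_att = 1/2·(g−p) = 1/2·(7,3) = (3.5000,1.5000)
o1: d²=2 ≤ ρ²=46; F_rep = 34·(-1,-1)/2² = (-8.5000,-8.5000)
o2: d²=85 > ρ²=46 → inactive
o3: d²=365 > ρ²=46 → inactive
F = F_att + ΣF_rep = (-5.0000,-7.0000)
Δp = p'−p = (-1.0000,-1.4000); α = Δx/Fx = (-1) / (-5) = 1/5
check: Δy/Fy = (-7/5) / (-7) = 1/5 ✓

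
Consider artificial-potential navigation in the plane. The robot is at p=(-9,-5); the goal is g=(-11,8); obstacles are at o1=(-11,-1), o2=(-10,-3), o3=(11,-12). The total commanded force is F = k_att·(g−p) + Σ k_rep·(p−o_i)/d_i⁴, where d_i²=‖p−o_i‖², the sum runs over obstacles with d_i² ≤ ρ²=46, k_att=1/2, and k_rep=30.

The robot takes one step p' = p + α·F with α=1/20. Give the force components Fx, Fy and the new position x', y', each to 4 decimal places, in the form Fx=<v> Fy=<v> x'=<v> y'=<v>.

Fx=0.3500 Fy=3.8000 x'=-8.9825 y'=-4.8100

F_att = 1/2·(g−p) = 1/2·(-2,13) = (-1.0000,6.5000)
o1: d²=20 ≤ ρ²=46; F_rep = 30·(2,-4)/20² = (0.1500,-0.3000)
o2: d²=5 ≤ ρ²=46; F_rep = 30·(1,-2)/5² = (1.2000,-2.4000)
o3: d²=449 > ρ²=46 → inactive
F = F_att + ΣF_rep = (0.3500,3.8000)
p' = p + 1/20·F = (-8.9825,-4.8100)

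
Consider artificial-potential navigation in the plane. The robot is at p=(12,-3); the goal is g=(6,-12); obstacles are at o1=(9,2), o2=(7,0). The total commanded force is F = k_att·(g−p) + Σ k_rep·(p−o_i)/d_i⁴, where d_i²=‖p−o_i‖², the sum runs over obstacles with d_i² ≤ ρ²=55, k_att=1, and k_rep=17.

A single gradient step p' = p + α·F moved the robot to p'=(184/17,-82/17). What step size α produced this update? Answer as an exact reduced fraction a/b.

α = 1/5

F_att = 1·(g−p) = 1·(-6,-9) = (-6.0000,-9.0000)
o1: d²=34 ≤ ρ²=55; F_rep = 17·(3,-5)/34² = (0.0441,-0.0735)
o2: d²=34 ≤ ρ²=55; F_rep = 17·(5,-3)/34² = (0.0735,-0.0441)
F = F_att + ΣF_rep = (-5.8824,-9.1176)
Δp = p'−p = (-1.1765,-1.8235); α = Δx/Fx = (-20/17) / (-100/17) = 1/5
check: Δy/Fy = (-31/17) / (-155/17) = 1/5 ✓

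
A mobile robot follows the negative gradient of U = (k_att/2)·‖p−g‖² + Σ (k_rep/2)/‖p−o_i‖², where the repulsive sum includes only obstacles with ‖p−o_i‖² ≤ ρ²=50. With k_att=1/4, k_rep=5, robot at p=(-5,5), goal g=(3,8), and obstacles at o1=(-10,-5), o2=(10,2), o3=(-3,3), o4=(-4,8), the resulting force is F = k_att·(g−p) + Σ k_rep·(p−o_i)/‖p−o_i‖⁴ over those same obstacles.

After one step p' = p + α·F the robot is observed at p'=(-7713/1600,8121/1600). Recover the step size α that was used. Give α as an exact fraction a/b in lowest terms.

F_att = 1/4·(g−p) = 1/4·(8,3) = (2.0000,0.7500)
o1: d²=125 > ρ²=50 → inactive
o2: d²=234 > ρ²=50 → inactive
o3: d²=8 ≤ ρ²=50; F_rep = 5·(-2,2)/8² = (-0.1562,0.1562)
o4: d²=10 ≤ ρ²=50; F_rep = 5·(-1,-3)/10² = (-0.0500,-0.1500)
F = F_att + ΣF_rep = (1.7937,0.7562)
Δp = p'−p = (0.1794,0.0756); α = Δx/Fx = (287/1600) / (287/160) = 1/10
check: Δy/Fy = (121/1600) / (121/160) = 1/10 ✓

α = 1/10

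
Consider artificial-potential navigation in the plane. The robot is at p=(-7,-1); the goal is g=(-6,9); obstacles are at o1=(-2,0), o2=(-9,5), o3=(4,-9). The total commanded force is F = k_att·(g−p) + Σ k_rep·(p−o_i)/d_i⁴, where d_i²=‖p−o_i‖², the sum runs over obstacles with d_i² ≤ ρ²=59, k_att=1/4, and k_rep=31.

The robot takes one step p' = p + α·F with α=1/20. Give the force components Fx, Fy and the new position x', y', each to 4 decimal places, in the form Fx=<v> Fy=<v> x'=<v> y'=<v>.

Fx=0.0595 Fy=2.3379 x'=-6.9970 y'=-0.8831

F_att = 1/4·(g−p) = 1/4·(1,10) = (0.2500,2.5000)
o1: d²=26 ≤ ρ²=59; F_rep = 31·(-5,-1)/26² = (-0.2293,-0.0459)
o2: d²=40 ≤ ρ²=59; F_rep = 31·(2,-6)/40² = (0.0387,-0.1163)
o3: d²=185 > ρ²=59 → inactive
F = F_att + ΣF_rep = (0.0595,2.3379)
p' = p + 1/20·F = (-6.9970,-0.8831)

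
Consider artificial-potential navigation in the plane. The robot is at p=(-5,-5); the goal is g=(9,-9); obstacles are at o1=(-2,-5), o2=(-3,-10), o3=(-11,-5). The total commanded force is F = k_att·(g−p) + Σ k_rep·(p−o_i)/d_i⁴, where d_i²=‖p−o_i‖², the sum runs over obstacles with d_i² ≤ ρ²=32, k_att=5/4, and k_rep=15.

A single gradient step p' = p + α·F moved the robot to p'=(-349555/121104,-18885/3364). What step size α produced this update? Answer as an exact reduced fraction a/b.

F_att = 5/4·(g−p) = 5/4·(14,-4) = (17.5000,-5.0000)
o1: d²=9 ≤ ρ²=32; F_rep = 15·(-3,0)/9² = (-0.5556,0.0000)
o2: d²=29 ≤ ρ²=32; F_rep = 15·(-2,5)/29² = (-0.0357,0.0892)
o3: d²=36 > ρ²=32 → inactive
F = F_att + ΣF_rep = (16.9088,-4.9108)
Δp = p'−p = (2.1136,-0.6139); α = Δx/Fx = (255965/121104) / (255965/15138) = 1/8
check: Δy/Fy = (-2065/3364) / (-4130/841) = 1/8 ✓

α = 1/8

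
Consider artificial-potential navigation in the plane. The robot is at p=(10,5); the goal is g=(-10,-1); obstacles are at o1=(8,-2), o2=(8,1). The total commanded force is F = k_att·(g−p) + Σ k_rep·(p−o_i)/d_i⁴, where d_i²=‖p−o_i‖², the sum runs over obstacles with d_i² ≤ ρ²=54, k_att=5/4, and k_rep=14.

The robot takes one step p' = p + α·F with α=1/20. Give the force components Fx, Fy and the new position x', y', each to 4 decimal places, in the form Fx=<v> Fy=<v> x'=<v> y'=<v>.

F_att = 5/4·(g−p) = 5/4·(-20,-6) = (-25.0000,-7.5000)
o1: d²=53 ≤ ρ²=54; F_rep = 14·(2,7)/53² = (0.0100,0.0349)
o2: d²=20 ≤ ρ²=54; F_rep = 14·(2,4)/20² = (0.0700,0.1400)
F = F_att + ΣF_rep = (-24.9200,-7.3251)
p' = p + 1/20·F = (8.7540,4.6337)

Fx=-24.9200 Fy=-7.3251 x'=8.7540 y'=4.6337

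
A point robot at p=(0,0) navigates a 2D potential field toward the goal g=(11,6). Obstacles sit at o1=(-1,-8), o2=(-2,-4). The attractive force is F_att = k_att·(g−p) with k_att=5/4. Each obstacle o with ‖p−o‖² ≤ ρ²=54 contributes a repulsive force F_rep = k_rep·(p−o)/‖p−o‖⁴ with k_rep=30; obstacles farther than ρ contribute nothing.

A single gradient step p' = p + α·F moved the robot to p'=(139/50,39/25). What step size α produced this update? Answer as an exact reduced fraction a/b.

F_att = 5/4·(g−p) = 5/4·(11,6) = (13.7500,7.5000)
o1: d²=65 > ρ²=54 → inactive
o2: d²=20 ≤ ρ²=54; F_rep = 30·(2,4)/20² = (0.1500,0.3000)
F = F_att + ΣF_rep = (13.9000,7.8000)
Δp = p'−p = (2.7800,1.5600); α = Δx/Fx = (139/50) / (139/10) = 1/5
check: Δy/Fy = (39/25) / (39/5) = 1/5 ✓

α = 1/5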